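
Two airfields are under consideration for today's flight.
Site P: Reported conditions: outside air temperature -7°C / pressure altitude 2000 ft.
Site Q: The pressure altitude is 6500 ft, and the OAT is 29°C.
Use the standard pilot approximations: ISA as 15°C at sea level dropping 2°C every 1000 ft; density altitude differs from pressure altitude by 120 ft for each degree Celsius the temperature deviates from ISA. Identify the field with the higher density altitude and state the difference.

Site P: ISA temp = 11°C, deviation -18°C, DA = 2000 + 120 × (-18) = -160 ft.
Site Q: ISA temp = 2°C, deviation +27°C, DA = 6500 + 120 × 27 = 9740 ft.
Site Q is higher by 9740 − (-160) = 9900 ft.

Site Q by 9900 ft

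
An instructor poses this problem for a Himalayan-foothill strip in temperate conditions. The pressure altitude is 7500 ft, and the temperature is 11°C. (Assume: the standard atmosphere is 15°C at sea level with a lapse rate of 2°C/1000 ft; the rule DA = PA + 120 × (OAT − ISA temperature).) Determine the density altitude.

8820 ft

ISA temperature at 7500 ft = 15 − 2 × (7500/1000) = 0°C.
ISA deviation = 11 − 0 = +11°C.
Density altitude = 7500 + 120 × (11) = 7500 + (+1320) = 8820 ft.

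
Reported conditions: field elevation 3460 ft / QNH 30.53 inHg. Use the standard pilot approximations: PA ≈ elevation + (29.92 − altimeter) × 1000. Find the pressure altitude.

2850 ft

Pressure correction = (29.92 − 30.53) × 1000 = -610 ft.
Pressure altitude = 3460 + (-610) = 2850 ft.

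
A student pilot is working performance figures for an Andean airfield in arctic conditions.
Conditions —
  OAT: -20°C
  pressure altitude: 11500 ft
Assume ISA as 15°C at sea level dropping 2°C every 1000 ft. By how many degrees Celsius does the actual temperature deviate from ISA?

ISA temperature at 11500 ft = 15 − 2 × (11500/1000) = -8°C.
Deviation = OAT − ISA = -20 − (-8) = -12°C.

ISA-12°C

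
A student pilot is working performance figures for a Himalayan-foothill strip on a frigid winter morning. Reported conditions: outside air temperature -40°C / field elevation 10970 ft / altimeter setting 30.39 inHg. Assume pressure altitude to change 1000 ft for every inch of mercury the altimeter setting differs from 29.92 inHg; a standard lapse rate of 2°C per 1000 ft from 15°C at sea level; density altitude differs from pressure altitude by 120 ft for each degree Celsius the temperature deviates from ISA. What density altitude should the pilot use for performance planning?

6420 ft

Pressure altitude = 10970 + (29.92 − 30.39) × 1000 = 10970 + (-470) = 10500 ft.
ISA temperature at 10500 ft = 15 − 2 × (10500/1000) = -6°C.
ISA deviation = -40 − (-6) = -34°C.
Density altitude = 10500 + 120 × (-34) = 6420 ft.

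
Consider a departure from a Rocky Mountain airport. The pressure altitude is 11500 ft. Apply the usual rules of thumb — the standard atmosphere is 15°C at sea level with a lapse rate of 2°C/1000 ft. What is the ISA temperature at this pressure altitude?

ISA temperature = 15 − 2 × (11500/1000) = 15 − 23 = -8°C.

-8°C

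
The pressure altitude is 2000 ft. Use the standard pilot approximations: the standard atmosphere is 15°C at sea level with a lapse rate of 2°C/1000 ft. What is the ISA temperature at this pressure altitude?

11°C

ISA temperature = 15 − 2 × (2000/1000) = 15 − 4 = 11°C.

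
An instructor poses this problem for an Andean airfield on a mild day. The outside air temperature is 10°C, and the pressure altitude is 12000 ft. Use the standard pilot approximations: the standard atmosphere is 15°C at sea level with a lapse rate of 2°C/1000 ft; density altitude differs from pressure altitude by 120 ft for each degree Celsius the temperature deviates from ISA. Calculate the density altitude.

ISA temperature at 12000 ft = 15 − 2 × (12000/1000) = -9°C.
ISA deviation = 10 − (-9) = +19°C.
Density altitude = 12000 + 120 × (19) = 12000 + (+2280) = 14280 ft.

14280 ft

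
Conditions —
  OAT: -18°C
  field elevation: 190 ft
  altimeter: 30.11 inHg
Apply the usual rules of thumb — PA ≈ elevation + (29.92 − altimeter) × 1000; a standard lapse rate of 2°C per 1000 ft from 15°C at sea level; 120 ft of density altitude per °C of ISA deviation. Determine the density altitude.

Pressure altitude = 190 + (29.92 − 30.11) × 1000 = 190 + (-190) = 0 ft.
ISA temperature at 0 ft = 15 − 2 × (0/1000) = 15°C.
ISA deviation = -18 − 15 = -33°C.
Density altitude = 0 + 120 × (-33) = -3960 ft.

-3960 ft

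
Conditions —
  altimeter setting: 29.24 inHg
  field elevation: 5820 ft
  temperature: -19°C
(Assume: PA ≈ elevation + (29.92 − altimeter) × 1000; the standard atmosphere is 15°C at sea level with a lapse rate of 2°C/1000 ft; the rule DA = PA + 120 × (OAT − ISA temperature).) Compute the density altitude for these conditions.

Pressure altitude = 5820 + (29.92 − 29.24) × 1000 = 5820 + (+680) = 6500 ft.
ISA temperature at 6500 ft = 15 − 2 × (6500/1000) = 2°C.
ISA deviation = -19 − 2 = -21°C.
Density altitude = 6500 + 120 × (-21) = 3980 ft.

3980 ft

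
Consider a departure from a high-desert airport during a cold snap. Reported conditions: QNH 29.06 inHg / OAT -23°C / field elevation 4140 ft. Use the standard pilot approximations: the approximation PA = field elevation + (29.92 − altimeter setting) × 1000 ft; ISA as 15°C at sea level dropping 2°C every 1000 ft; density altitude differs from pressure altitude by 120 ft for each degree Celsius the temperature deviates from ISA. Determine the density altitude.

Pressure altitude = 4140 + (29.92 − 29.06) × 1000 = 4140 + (+860) = 5000 ft.
ISA temperature at 5000 ft = 15 − 2 × (5000/1000) = 5°C.
ISA deviation = -23 − 5 = -28°C.
Density altitude = 5000 + 120 × (-28) = 1640 ft.

1640 ft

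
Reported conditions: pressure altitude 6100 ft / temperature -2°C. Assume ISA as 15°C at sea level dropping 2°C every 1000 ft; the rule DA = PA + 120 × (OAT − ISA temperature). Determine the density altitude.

ISA temperature at 6100 ft = 15 − 2 × (6100/1000) = 2.8°C.
ISA deviation = -2 − 2.8 = -4.8°C.
Density altitude = 6100 + 120 × (-4.8) = 6100 + (-576) = 5524 ft.

5524 ft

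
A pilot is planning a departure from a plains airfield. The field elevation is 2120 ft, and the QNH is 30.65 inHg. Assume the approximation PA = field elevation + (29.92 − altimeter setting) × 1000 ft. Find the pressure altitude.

1390 ft

Pressure correction = (29.92 − 30.65) × 1000 = -730 ft.
Pressure altitude = 2120 + (-730) = 1390 ft.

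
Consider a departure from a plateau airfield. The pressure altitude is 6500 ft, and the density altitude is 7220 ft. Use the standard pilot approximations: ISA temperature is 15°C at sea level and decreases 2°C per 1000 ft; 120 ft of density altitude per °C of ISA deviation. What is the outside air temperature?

Density altitude − pressure altitude = 7220 − 6500 = +720 ft.
At 120 ft/°C that is an ISA deviation of 720/120 = +6°C.
ISA temperature at 6500 ft = 15 − 2 × (6500/1000) = 2°C.
OAT = ISA + deviation = 2 + (+6) = 8°C.

8°C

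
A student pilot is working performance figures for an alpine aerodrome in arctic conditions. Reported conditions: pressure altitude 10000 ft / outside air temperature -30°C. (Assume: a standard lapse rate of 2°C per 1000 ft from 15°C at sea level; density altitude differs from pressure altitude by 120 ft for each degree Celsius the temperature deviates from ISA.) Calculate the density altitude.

ISA temperature at 10000 ft = 15 − 2 × (10000/1000) = -5°C.
ISA deviation = -30 − (-5) = -25°C.
Density altitude = 10000 + 120 × (-25) = 10000 + (-3000) = 7000 ft.

7000 ft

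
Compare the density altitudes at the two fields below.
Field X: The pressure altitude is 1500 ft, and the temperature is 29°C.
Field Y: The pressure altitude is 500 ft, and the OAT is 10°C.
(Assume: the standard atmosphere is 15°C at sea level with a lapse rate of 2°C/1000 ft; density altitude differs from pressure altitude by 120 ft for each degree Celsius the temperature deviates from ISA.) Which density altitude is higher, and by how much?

Field X by 3520 ft

Field X: ISA temp = 12°C, deviation +17°C, DA = 1500 + 120 × 17 = 3540 ft.
Field Y: ISA temp = 14°C, deviation -4°C, DA = 500 + 120 × (-4) = 20 ft.
Field X is higher by 3540 − 20 = 3520 ft.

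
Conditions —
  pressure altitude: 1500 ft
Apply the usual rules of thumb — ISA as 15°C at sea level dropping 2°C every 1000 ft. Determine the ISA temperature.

ISA temperature = 15 − 2 × (1500/1000) = 15 − 3 = 12°C.

12°C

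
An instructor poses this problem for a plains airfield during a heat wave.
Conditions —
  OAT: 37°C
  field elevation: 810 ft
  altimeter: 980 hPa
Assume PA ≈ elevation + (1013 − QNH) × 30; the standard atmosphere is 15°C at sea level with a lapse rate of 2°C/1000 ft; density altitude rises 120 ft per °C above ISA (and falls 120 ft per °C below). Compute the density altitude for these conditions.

Pressure altitude = 810 + (1013 − 980) × 30 = 810 + (+990) = 1800 ft.
ISA temperature at 1800 ft = 15 − 2 × (1800/1000) = 11.4°C.
ISA deviation = 37 − 11.4 = +25.6°C.
Density altitude = 1800 + 120 × (25.6) = 4872 ft.

4872 ft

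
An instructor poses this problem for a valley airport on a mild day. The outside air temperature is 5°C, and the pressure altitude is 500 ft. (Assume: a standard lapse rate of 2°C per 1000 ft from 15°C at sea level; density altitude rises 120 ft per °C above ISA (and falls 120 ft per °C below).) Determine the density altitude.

ISA temperature at 500 ft = 15 − 2 × (500/1000) = 14°C.
ISA deviation = 5 − 14 = -9°C.
Density altitude = 500 + 120 × (-9) = 500 + (-1080) = -580 ft.

-580 ft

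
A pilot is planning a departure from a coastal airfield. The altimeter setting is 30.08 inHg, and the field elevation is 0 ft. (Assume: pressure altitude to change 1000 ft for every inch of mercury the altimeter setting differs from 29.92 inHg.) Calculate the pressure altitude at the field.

-160 ft

Pressure correction = (29.92 − 30.08) × 1000 = -160 ft.
Pressure altitude = 0 + (-160) = -160 ft.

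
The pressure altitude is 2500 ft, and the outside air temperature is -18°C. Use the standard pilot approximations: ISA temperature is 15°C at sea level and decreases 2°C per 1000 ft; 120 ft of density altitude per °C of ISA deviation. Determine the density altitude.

-860 ft

ISA temperature at 2500 ft = 15 − 2 × (2500/1000) = 10°C.
ISA deviation = -18 − 10 = -28°C.
Density altitude = 2500 + 120 × (-28) = 2500 + (-3360) = -860 ft.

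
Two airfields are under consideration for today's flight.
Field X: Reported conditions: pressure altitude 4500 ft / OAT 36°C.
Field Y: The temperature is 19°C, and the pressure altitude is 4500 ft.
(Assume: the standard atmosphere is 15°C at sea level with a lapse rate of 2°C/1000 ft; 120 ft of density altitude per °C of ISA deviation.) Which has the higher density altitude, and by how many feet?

Field X by 2040 ft

Field X: ISA temp = 6°C, deviation +30°C, DA = 4500 + 120 × 30 = 8100 ft.
Field Y: ISA temp = 6°C, deviation +13°C, DA = 4500 + 120 × 13 = 6060 ft.
Field X is higher by 8100 − 6060 = 2040 ft.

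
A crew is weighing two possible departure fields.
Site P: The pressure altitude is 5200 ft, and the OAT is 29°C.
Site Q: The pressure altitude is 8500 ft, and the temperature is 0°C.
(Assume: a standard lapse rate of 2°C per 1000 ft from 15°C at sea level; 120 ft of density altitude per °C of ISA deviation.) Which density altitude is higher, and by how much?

Site Q by 612 ft

Site P: ISA temp = 4.6°C, deviation +24.4°C, DA = 5200 + 120 × 24.4 = 8128 ft.
Site Q: ISA temp = -2°C, deviation +2°C, DA = 8500 + 120 × 2 = 8740 ft.
Site Q is higher by 8740 − 8128 = 612 ft.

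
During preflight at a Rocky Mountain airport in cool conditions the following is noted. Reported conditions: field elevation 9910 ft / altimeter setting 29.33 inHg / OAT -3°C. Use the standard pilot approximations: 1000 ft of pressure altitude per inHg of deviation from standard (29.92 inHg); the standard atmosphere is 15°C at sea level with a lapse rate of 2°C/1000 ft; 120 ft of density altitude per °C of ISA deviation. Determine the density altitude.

10860 ft

Pressure altitude = 9910 + (29.92 − 29.33) × 1000 = 9910 + (+590) = 10500 ft.
ISA temperature at 10500 ft = 15 − 2 × (10500/1000) = -6°C.
ISA deviation = -3 − (-6) = +3°C.
Density altitude = 10500 + 120 × (3) = 10860 ft.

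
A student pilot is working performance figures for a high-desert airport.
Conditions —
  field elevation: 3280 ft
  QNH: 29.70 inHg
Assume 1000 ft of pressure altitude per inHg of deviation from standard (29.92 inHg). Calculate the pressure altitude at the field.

Pressure correction = (29.92 − 29.70) × 1000 = +220 ft.
Pressure altitude = 3280 + (+220) = 3500 ft.

3500 ft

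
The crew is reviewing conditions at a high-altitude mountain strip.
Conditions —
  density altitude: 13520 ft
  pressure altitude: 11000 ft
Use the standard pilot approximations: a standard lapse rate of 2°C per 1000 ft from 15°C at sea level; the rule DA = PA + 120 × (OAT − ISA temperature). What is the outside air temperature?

14°C

Density altitude − pressure altitude = 13520 − 11000 = +2520 ft.
At 120 ft/°C that is an ISA deviation of 2520/120 = +21°C.
ISA temperature at 11000 ft = 15 − 2 × (11000/1000) = -7°C.
OAT = ISA + deviation = -7 + (+21) = 14°C.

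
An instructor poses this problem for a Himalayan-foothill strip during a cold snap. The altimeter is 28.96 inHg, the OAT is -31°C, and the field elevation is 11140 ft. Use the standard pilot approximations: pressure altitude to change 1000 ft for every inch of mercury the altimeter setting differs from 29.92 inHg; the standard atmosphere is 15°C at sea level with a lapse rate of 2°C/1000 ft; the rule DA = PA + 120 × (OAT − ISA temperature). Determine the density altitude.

9484 ft

Pressure altitude = 11140 + (29.92 − 28.96) × 1000 = 11140 + (+960) = 12100 ft.
ISA temperature at 12100 ft = 15 − 2 × (12100/1000) = -9.2°C.
ISA deviation = -31 − (-9.2) = -21.8°C.
Density altitude = 12100 + 120 × (-21.8) = 9484 ft.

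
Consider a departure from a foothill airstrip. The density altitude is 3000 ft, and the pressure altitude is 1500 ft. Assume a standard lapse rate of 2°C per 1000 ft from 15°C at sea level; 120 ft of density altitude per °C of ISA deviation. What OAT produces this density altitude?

24.5°C

Density altitude − pressure altitude = 3000 − 1500 = +1500 ft.
At 120 ft/°C that is an ISA deviation of 1500/120 = +12.5°C.
ISA temperature at 1500 ft = 15 − 2 × (1500/1000) = 12°C.
OAT = ISA + deviation = 12 + (+12.5) = 24.5°C.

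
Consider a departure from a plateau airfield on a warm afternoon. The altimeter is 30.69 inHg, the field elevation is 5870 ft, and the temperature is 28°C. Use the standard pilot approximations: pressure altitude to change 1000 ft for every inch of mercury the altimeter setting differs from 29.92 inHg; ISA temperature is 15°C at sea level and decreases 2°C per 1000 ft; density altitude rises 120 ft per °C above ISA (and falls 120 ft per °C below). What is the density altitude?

7884 ft

Pressure altitude = 5870 + (29.92 − 30.69) × 1000 = 5870 + (-770) = 5100 ft.
ISA temperature at 5100 ft = 15 − 2 × (5100/1000) = 4.8°C.
ISA deviation = 28 − 4.8 = +23.2°C.
Density altitude = 5100 + 120 × (23.2) = 7884 ft.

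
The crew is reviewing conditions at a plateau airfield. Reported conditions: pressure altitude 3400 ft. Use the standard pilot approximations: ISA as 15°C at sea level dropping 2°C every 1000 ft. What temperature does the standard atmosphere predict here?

8.2°C

ISA temperature = 15 − 2 × (3400/1000) = 15 − 6.8 = 8.2°C.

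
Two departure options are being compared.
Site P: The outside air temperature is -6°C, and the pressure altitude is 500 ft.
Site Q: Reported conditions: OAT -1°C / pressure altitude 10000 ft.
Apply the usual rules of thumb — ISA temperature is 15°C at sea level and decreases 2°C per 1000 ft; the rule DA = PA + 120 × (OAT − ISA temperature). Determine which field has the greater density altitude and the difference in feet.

Site Q by 12380 ft

Site P: ISA temp = 14°C, deviation -20°C, DA = 500 + 120 × (-20) = -1900 ft.
Site Q: ISA temp = -5°C, deviation +4°C, DA = 10000 + 120 × 4 = 10480 ft.
Site Q is higher by 10480 − (-1900) = 12380 ft.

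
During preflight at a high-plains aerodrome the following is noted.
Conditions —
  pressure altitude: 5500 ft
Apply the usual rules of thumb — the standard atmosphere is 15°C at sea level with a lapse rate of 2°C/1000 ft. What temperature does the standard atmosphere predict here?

4°C

ISA temperature = 15 − 2 × (5500/1000) = 15 − 11 = 4°C.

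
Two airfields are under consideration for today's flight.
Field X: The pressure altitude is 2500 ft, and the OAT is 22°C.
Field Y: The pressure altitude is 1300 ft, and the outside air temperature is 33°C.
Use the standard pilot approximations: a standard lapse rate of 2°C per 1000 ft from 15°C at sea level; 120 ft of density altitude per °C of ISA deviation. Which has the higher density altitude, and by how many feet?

Field X by 168 ft

Field X: ISA temp = 10°C, deviation +12°C, DA = 2500 + 120 × 12 = 3940 ft.
Field Y: ISA temp = 12.4°C, deviation +20.6°C, DA = 1300 + 120 × 20.6 = 3772 ft.
Field X is higher by 3940 − 3772 = 168 ft.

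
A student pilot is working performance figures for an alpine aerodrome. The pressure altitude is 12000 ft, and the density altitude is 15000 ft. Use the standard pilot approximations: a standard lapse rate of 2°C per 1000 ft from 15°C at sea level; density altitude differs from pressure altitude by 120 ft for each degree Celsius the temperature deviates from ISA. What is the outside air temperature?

Density altitude − pressure altitude = 15000 − 12000 = +3000 ft.
At 120 ft/°C that is an ISA deviation of 3000/120 = +25°C.
ISA temperature at 12000 ft = 15 − 2 × (12000/1000) = -9°C.
OAT = ISA + deviation = -9 + (+25) = 16°C.

16°C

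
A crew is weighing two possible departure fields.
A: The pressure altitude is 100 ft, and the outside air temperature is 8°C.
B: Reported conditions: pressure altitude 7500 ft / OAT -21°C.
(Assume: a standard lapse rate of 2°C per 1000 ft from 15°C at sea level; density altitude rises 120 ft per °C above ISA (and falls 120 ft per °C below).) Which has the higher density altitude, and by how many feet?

A: ISA temp = 14.8°C, deviation -6.8°C, DA = 100 + 120 × (-6.8) = -716 ft.
B: ISA temp = 0°C, deviation -21°C, DA = 7500 + 120 × (-21) = 4980 ft.
B is higher by 4980 − (-716) = 5696 ft.

B by 5696 ft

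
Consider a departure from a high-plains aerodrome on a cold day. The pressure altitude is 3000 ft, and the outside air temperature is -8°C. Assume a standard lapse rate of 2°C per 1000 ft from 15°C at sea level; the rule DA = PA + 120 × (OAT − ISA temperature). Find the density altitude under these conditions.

960 ft

ISA temperature at 3000 ft = 15 − 2 × (3000/1000) = 9°C.
ISA deviation = -8 − 9 = -17°C.
Density altitude = 3000 + 120 × (-17) = 3000 + (-2040) = 960 ft.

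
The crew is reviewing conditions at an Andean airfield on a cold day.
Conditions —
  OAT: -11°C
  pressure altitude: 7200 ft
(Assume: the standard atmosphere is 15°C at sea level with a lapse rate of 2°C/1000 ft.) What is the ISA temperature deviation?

ISA temperature at 7200 ft = 15 − 2 × (7200/1000) = 0.6°C.
Deviation = OAT − ISA = -11 − 0.6 = -11.6°C.

ISA-11.6°C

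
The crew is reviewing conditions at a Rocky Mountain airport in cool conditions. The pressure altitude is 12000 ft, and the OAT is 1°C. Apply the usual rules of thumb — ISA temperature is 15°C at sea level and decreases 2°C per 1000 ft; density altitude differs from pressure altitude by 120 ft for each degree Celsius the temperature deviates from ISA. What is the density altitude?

13200 ft

ISA temperature at 12000 ft = 15 − 2 × (12000/1000) = -9°C.
ISA deviation = 1 − (-9) = +10°C.
Density altitude = 12000 + 120 × (10) = 12000 + (+1200) = 13200 ft.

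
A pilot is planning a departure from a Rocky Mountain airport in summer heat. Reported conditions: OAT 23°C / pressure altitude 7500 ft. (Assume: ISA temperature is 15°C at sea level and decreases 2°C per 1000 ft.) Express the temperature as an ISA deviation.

ISA temperature at 7500 ft = 15 − 2 × (7500/1000) = 0°C.
Deviation = OAT − ISA = 23 − 0 = +23°C.

ISA+23°C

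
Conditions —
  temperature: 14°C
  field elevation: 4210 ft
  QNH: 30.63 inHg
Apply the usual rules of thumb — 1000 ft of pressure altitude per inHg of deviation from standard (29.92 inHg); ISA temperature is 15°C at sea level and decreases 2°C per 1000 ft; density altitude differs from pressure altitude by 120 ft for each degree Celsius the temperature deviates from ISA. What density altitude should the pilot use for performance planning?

Pressure altitude = 4210 + (29.92 − 30.63) × 1000 = 4210 + (-710) = 3500 ft.
ISA temperature at 3500 ft = 15 − 2 × (3500/1000) = 8°C.
ISA deviation = 14 − 8 = +6°C.
Density altitude = 3500 + 120 × (6) = 4220 ft.

4220 ft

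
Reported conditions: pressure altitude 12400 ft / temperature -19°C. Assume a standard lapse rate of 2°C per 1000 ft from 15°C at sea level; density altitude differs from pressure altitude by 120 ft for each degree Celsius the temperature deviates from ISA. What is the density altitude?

ISA temperature at 12400 ft = 15 − 2 × (12400/1000) = -9.8°C.
ISA deviation = -19 − (-9.8) = -9.2°C.
Density altitude = 12400 + 120 × (-9.2) = 12400 + (-1104) = 11296 ft.

11296 ft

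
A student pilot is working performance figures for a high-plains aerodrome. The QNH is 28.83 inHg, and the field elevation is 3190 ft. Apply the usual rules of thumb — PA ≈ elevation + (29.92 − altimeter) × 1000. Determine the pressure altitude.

Pressure correction = (29.92 − 28.83) × 1000 = +1090 ft.
Pressure altitude = 3190 + (+1090) = 4280 ft.

4280 ft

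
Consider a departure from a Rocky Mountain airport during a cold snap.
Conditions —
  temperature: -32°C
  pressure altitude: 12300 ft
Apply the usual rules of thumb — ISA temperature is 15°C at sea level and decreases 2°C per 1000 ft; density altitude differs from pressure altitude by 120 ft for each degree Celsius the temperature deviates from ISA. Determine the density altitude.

ISA temperature at 12300 ft = 15 − 2 × (12300/1000) = -9.6°C.
ISA deviation = -32 − (-9.6) = -22.4°C.
Density altitude = 12300 + 120 × (-22.4) = 12300 + (-2688) = 9612 ft.

9612 ft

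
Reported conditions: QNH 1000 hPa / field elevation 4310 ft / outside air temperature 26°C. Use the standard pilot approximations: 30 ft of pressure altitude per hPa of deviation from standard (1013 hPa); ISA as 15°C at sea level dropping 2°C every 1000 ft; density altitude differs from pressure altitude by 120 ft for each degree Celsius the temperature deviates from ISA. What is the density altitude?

Pressure altitude = 4310 + (1013 − 1000) × 30 = 4310 + (+390) = 4700 ft.
ISA temperature at 4700 ft = 15 − 2 × (4700/1000) = 5.6°C.
ISA deviation = 26 − 5.6 = +20.4°C.
Density altitude = 4700 + 120 × (20.4) = 7148 ft.

7148 ft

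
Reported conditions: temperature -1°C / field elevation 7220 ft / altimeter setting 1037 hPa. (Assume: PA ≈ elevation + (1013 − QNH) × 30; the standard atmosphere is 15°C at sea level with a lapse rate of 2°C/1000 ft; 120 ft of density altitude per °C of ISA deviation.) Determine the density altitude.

6140 ft

Pressure altitude = 7220 + (1013 − 1037) × 30 = 7220 + (-720) = 6500 ft.
ISA temperature at 6500 ft = 15 − 2 × (6500/1000) = 2°C.
ISA deviation = -1 − 2 = -3°C.
Density altitude = 6500 + 120 × (-3) = 6140 ft.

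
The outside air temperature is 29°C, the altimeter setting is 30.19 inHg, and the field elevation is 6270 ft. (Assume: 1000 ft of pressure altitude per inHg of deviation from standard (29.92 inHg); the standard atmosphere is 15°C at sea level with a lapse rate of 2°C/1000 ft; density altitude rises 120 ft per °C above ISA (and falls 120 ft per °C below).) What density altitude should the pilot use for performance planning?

9120 ft

Pressure altitude = 6270 + (29.92 − 30.19) × 1000 = 6270 + (-270) = 6000 ft.
ISA temperature at 6000 ft = 15 − 2 × (6000/1000) = 3°C.
ISA deviation = 29 − 3 = +26°C.
Density altitude = 6000 + 120 × (26) = 9120 ft.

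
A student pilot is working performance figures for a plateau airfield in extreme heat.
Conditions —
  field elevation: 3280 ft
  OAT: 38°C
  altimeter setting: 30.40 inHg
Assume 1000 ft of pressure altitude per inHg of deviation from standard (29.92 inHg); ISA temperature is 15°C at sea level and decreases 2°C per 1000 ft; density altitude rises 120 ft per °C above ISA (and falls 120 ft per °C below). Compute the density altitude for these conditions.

6232 ft

Pressure altitude = 3280 + (29.92 − 30.40) × 1000 = 3280 + (-480) = 2800 ft.
ISA temperature at 2800 ft = 15 − 2 × (2800/1000) = 9.4°C.
ISA deviation = 38 − 9.4 = +28.6°C.
Density altitude = 2800 + 120 × (28.6) = 6232 ft.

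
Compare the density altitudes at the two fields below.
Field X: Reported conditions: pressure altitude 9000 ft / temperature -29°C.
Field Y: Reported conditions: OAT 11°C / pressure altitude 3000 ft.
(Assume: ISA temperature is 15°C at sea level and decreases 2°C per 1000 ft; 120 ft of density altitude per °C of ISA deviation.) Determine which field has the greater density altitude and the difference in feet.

Field X by 2640 ft

Field X: ISA temp = -3°C, deviation -26°C, DA = 9000 + 120 × (-26) = 5880 ft.
Field Y: ISA temp = 9°C, deviation +2°C, DA = 3000 + 120 × 2 = 3240 ft.
Field X is higher by 5880 − 3240 = 2640 ft.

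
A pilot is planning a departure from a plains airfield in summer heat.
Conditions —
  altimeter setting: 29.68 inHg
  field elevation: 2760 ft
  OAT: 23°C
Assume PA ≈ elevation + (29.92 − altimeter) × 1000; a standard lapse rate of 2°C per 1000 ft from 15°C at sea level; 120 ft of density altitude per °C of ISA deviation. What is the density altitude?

Pressure altitude = 2760 + (29.92 − 29.68) × 1000 = 2760 + (+240) = 3000 ft.
ISA temperature at 3000 ft = 15 − 2 × (3000/1000) = 9°C.
ISA deviation = 23 − 9 = +14°C.
Density altitude = 3000 + 120 × (14) = 4680 ft.

4680 ft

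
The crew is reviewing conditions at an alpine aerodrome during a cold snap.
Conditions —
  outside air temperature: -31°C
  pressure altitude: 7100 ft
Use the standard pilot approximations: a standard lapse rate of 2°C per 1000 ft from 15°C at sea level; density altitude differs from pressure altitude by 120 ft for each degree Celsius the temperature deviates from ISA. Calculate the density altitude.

ISA temperature at 7100 ft = 15 − 2 × (7100/1000) = 0.8°C.
ISA deviation = -31 − 0.8 = -31.8°C.
Density altitude = 7100 + 120 × (-31.8) = 7100 + (-3816) = 3284 ft.

3284 ft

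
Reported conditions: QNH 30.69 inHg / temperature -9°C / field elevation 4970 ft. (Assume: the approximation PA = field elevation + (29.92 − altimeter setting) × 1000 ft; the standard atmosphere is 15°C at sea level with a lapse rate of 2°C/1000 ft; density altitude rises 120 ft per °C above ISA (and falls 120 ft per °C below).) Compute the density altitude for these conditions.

2328 ft

Pressure altitude = 4970 + (29.92 − 30.69) × 1000 = 4970 + (-770) = 4200 ft.
ISA temperature at 4200 ft = 15 − 2 × (4200/1000) = 6.6°C.
ISA deviation = -9 − 6.6 = -15.6°C.
Density altitude = 4200 + 120 × (-15.6) = 2328 ft.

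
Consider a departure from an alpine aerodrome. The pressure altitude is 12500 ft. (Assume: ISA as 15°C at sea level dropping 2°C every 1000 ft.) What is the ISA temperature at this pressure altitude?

-10°C

ISA temperature = 15 − 2 × (12500/1000) = 15 − 25 = -10°C.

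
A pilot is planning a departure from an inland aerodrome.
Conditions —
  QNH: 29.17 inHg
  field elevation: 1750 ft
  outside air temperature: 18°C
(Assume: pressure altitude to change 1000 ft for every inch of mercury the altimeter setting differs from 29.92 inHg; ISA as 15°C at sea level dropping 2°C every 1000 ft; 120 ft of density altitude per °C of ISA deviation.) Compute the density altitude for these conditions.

3460 ft

Pressure altitude = 1750 + (29.92 − 29.17) × 1000 = 1750 + (+750) = 2500 ft.
ISA temperature at 2500 ft = 15 − 2 × (2500/1000) = 10°C.
ISA deviation = 18 − 10 = +8°C.
Density altitude = 2500 + 120 × (8) = 3460 ft.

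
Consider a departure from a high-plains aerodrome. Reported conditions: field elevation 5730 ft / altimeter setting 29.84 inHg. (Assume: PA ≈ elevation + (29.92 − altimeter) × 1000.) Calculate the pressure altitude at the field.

5810 ft

Pressure correction = (29.92 − 29.84) × 1000 = +80 ft.
Pressure altitude = 5730 + (+80) = 5810 ft.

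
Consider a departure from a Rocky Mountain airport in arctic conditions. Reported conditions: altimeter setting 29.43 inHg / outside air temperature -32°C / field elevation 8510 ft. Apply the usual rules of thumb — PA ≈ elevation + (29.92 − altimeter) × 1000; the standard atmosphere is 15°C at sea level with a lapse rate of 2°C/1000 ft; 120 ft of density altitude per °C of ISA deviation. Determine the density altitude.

5520 ft

Pressure altitude = 8510 + (29.92 − 29.43) × 1000 = 8510 + (+490) = 9000 ft.
ISA temperature at 9000 ft = 15 − 2 × (9000/1000) = -3°C.
ISA deviation = -32 − (-3) = -29°C.
Density altitude = 9000 + 120 × (-29) = 5520 ft.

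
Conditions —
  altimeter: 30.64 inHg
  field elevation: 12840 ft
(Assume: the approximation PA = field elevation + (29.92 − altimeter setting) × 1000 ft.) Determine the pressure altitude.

Pressure correction = (29.92 − 30.64) × 1000 = -720 ft.
Pressure altitude = 12840 + (-720) = 12120 ft.

12120 ft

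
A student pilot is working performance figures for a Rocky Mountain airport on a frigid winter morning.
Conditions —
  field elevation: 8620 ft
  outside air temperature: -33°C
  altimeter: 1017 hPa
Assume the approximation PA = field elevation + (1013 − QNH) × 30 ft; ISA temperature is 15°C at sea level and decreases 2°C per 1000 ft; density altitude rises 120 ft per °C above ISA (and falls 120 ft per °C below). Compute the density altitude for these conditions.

Pressure altitude = 8620 + (1013 − 1017) × 30 = 8620 + (-120) = 8500 ft.
ISA temperature at 8500 ft = 15 − 2 × (8500/1000) = -2°C.
ISA deviation = -33 − (-2) = -31°C.
Density altitude = 8500 + 120 × (-31) = 4780 ft.

4780 ft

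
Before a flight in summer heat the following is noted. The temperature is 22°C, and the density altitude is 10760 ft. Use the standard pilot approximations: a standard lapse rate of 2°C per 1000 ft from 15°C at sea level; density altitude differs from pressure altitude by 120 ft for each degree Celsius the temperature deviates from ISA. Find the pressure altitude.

8000 ft

DA = PA + 120 × (OAT − (15 − 2·PA/1000)) = PA + 120·OAT − 1800 + 0.24·PA = 1.24·PA + 120·OAT − 1800.
So 1.24·PA = 10760 − 120 × 22 + 1800 = 9920.
PA = 9920 / 1.24 = 8000 ft.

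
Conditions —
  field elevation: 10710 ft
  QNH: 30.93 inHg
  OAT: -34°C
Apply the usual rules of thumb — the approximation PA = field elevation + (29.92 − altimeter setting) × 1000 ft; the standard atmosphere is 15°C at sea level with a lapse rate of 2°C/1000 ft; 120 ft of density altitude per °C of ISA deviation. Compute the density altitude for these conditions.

6148 ft

Pressure altitude = 10710 + (29.92 − 30.93) × 1000 = 10710 + (-1010) = 9700 ft.
ISA temperature at 9700 ft = 15 − 2 × (9700/1000) = -4.4°C.
ISA deviation = -34 − (-4.4) = -29.6°C.
Density altitude = 9700 + 120 × (-29.6) = 6148 ft.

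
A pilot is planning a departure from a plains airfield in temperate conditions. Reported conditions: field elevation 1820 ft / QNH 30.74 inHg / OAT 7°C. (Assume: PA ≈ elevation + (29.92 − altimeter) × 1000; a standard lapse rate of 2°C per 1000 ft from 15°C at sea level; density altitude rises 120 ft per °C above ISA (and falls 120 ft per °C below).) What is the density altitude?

Pressure altitude = 1820 + (29.92 − 30.74) × 1000 = 1820 + (-820) = 1000 ft.
ISA temperature at 1000 ft = 15 − 2 × (1000/1000) = 13°C.
ISA deviation = 7 − 13 = -6°C.
Density altitude = 1000 + 120 × (-6) = 280 ft.

280 ft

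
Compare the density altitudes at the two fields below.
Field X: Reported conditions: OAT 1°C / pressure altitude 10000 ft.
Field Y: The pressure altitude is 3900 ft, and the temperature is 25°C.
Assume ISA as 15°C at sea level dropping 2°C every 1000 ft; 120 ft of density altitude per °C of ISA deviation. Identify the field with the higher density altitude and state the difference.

Field X by 4684 ft

Field X: ISA temp = -5°C, deviation +6°C, DA = 10000 + 120 × 6 = 10720 ft.
Field Y: ISA temp = 7.2°C, deviation +17.8°C, DA = 3900 + 120 × 17.8 = 6036 ft.
Field X is higher by 10720 − 6036 = 4684 ft.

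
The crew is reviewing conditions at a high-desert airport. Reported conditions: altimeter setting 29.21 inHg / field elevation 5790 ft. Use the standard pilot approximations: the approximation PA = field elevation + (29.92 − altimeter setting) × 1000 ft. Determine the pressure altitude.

6500 ft

Pressure correction = (29.92 − 29.21) × 1000 = +710 ft.
Pressure altitude = 5790 + (+710) = 6500 ft.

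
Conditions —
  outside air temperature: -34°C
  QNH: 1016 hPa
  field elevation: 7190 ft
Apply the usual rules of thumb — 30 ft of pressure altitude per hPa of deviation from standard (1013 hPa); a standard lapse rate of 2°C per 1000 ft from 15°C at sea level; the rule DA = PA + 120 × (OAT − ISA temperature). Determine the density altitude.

Pressure altitude = 7190 + (1013 − 1016) × 30 = 7190 + (-90) = 7100 ft.
ISA temperature at 7100 ft = 15 − 2 × (7100/1000) = 0.8°C.
ISA deviation = -34 − 0.8 = -34.8°C.
Density altitude = 7100 + 120 × (-34.8) = 2924 ft.

2924 ft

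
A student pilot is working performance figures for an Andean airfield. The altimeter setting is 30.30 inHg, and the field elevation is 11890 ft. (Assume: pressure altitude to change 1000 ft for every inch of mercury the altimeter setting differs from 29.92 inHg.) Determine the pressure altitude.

11510 ft

Pressure correction = (29.92 − 30.30) × 1000 = -380 ft.
Pressure altitude = 11890 + (-380) = 11510 ft.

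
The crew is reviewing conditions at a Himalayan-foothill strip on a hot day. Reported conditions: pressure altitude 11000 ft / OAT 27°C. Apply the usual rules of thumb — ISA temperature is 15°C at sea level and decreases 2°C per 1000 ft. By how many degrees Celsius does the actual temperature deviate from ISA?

ISA+34°C

ISA temperature at 11000 ft = 15 − 2 × (11000/1000) = -7°C.
Deviation = OAT − ISA = 27 − (-7) = +34°C.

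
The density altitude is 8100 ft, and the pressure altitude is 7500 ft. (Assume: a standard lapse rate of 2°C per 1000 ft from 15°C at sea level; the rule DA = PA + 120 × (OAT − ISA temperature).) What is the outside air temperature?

5°C

Density altitude − pressure altitude = 8100 − 7500 = +600 ft.
At 120 ft/°C that is an ISA deviation of 600/120 = +5°C.
ISA temperature at 7500 ft = 15 − 2 × (7500/1000) = 0°C.
OAT = ISA + deviation = 0 + (+5) = 5°C.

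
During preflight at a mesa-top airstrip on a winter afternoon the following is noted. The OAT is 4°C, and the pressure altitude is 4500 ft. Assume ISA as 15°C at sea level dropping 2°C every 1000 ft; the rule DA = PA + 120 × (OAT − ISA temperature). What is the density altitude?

ISA temperature at 4500 ft = 15 − 2 × (4500/1000) = 6°C.
ISA deviation = 4 − 6 = -2°C.
Density altitude = 4500 + 120 × (-2) = 4500 + (-240) = 4260 ft.

4260 ft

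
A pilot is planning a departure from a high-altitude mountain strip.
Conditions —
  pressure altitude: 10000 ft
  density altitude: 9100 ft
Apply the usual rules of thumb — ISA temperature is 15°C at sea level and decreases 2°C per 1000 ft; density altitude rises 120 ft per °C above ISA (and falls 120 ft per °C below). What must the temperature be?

Density altitude − pressure altitude = 9100 − 10000 = -900 ft.
At 120 ft/°C that is an ISA deviation of -900/120 = -7.5°C.
ISA temperature at 10000 ft = 15 − 2 × (10000/1000) = -5°C.
OAT = ISA + deviation = -5 + (-7.5) = -12.5°C.

-12.5°C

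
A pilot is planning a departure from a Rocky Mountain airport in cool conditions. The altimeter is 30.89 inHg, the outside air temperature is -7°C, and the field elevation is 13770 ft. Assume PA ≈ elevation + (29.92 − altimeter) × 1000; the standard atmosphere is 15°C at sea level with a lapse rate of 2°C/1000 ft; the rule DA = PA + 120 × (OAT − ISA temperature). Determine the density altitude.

13232 ft

Pressure altitude = 13770 + (29.92 − 30.89) × 1000 = 13770 + (-970) = 12800 ft.
ISA temperature at 12800 ft = 15 − 2 × (12800/1000) = -10.6°C.
ISA deviation = -7 − (-10.6) = +3.6°C.
Density altitude = 12800 + 120 × (3.6) = 13232 ft.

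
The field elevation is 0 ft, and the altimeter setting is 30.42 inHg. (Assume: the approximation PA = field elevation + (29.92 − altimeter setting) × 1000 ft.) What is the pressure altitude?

-500 ft

Pressure correction = (29.92 − 30.42) × 1000 = -500 ft.
Pressure altitude = 0 + (-500) = -500 ft.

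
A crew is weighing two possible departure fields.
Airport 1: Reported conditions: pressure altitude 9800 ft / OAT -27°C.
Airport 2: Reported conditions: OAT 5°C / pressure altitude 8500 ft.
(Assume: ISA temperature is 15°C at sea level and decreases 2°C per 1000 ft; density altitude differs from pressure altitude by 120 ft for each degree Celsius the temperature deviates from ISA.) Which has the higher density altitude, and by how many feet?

Airport 2 by 2228 ft

Airport 1: ISA temp = -4.6°C, deviation -22.4°C, DA = 9800 + 120 × (-22.4) = 7112 ft.
Airport 2: ISA temp = -2°C, deviation +7°C, DA = 8500 + 120 × 7 = 9340 ft.
Airport 2 is higher by 9340 − 7112 = 2228 ft.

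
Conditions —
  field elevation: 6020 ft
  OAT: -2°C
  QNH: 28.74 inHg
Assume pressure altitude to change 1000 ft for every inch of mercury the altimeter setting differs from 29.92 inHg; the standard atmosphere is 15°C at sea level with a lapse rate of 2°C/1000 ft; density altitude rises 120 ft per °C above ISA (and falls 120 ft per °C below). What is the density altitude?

6888 ft

Pressure altitude = 6020 + (29.92 − 28.74) × 1000 = 6020 + (+1180) = 7200 ft.
ISA temperature at 7200 ft = 15 − 2 × (7200/1000) = 0.6°C.
ISA deviation = -2 − 0.6 = -2.6°C.
Density altitude = 7200 + 120 × (-2.6) = 6888 ft.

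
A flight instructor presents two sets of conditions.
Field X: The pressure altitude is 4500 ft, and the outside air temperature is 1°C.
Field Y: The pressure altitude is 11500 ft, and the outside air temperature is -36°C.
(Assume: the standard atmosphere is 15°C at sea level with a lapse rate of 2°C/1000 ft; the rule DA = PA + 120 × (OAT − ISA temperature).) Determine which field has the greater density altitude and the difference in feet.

Field Y by 4240 ft

Field X: ISA temp = 6°C, deviation -5°C, DA = 4500 + 120 × (-5) = 3900 ft.
Field Y: ISA temp = -8°C, deviation -28°C, DA = 11500 + 120 × (-28) = 8140 ft.
Field Y is higher by 8140 − 3900 = 4240 ft.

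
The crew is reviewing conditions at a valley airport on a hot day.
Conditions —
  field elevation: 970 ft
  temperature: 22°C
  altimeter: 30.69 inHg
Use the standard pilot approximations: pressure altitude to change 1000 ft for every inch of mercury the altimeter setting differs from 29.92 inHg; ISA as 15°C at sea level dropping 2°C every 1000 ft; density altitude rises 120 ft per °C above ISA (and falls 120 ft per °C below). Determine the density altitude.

1088 ft

Pressure altitude = 970 + (29.92 − 30.69) × 1000 = 970 + (-770) = 200 ft.
ISA temperature at 200 ft = 15 − 2 × (200/1000) = 14.6°C.
ISA deviation = 22 − 14.6 = +7.4°C.
Density altitude = 200 + 120 × (7.4) = 1088 ft.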